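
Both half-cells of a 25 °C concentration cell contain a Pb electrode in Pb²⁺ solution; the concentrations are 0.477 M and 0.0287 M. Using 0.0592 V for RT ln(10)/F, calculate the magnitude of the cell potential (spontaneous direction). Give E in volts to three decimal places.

+0.036 V

For a concentration cell E°cell = 0. The 0.477 M side is the cathode (reduction is favoured where [Pb²⁺] is higher).
With n = 2, E = −(0.0592/2) log([Pb²⁺]ₐₙ/[Pb²⁺]꜀ₐₜ) = −(0.0592/2) log(0.0287/0.477) = −(0.0592/2)(-1.221) = +0.036 V.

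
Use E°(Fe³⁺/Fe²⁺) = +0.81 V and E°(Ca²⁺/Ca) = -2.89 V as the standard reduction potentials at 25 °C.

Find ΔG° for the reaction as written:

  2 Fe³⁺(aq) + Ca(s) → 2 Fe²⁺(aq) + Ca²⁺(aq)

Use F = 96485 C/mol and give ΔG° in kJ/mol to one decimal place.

-714.0 kJ/mol

As written, Fe³⁺/Fe²⁺ is reduced (cathode) and Ca²⁺/Ca is oxidised (anode), so E°cell = (+0.81) − (-2.89) = +3.70 V.
Balancing electrons gives n = 2.
ΔG° = −nFE° = −(2)(96485)(+3.70) = -713,989 J = -714.0 kJ/mol.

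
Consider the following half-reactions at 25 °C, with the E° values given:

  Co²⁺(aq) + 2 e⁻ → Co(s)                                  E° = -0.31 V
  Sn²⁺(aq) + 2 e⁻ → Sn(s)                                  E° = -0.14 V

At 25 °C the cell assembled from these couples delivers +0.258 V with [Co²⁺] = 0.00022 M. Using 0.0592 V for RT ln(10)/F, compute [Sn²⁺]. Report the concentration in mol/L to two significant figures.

Sn²⁺/Sn is the cathode, Co²⁺/Co the anode: E°cell = +0.17 V, n = 2.
Overall reaction: Sn²⁺(aq) + Co(s) → Sn(s) + Co²⁺(aq); Q = [Co²⁺]^1/[Sn²⁺]^1.
From E = E° − (0.0592/n) log Q: log Q = (E° − E)·n/0.0592 = (+0.17 − (+0.258))·2/0.0592 = -2.9730.
So 1·log[Sn²⁺] = 1·log(0.00022) − log Q = -3.6576 − (-2.9730) = -0.6846; [Sn²⁺] = 10^(-0.6846) ≈ 0.21 M.

0.21 M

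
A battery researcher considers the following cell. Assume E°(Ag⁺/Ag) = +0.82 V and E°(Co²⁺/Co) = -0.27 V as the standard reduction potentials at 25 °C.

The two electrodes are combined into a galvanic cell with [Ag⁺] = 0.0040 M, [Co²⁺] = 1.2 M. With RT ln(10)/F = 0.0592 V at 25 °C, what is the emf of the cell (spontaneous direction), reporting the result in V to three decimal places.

Ag⁺/Ag is the cathode (higher E°), Co²⁺/Co the anode: E°cell = +0.82 − (-0.27) = +1.09 V, n = 2.
Overall: 2 Ag⁺(aq) + Co(s) → 2 Ag(s) + Co²⁺(aq)
Q = [Co²⁺] / ([Ag⁺]^2); log Q = 4.875.
E = E° − (0.0592/n) log Q = +1.09 − (0.0592/2)(4.875) = +0.946 V.

+0.946 V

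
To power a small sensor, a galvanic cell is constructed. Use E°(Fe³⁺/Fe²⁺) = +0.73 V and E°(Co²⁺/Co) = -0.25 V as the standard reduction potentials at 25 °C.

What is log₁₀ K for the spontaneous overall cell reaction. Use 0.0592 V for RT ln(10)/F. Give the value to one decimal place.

33.1

Cathode: Fe³⁺/Fe²⁺; anode: Co²⁺/Co. E°cell = +0.98 V, n = 2.
log K = nE°cell / 0.0592 = (2)(+0.98) / 0.0592 = 33.1.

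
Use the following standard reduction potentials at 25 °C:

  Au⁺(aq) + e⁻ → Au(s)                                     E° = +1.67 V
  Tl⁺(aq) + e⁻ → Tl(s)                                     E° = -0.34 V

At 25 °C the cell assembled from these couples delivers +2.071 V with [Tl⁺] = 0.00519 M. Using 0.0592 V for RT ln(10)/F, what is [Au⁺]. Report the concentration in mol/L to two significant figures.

0.056 M

Au⁺/Au is the cathode, Tl⁺/Tl the anode: E°cell = +2.01 V, n = 1.
Overall reaction: Au⁺(aq) + Tl(s) → Au(s) + Tl⁺(aq); Q = [Tl⁺]^1/[Au⁺]^1.
From E = E° − (0.0592/n) log Q: log Q = (E° − E)·n/0.0592 = (+2.01 − (+2.071))·1/0.0592 = -1.0304.
So 1·log[Au⁺] = 1·log(0.00519) − log Q = -2.2848 − (-1.0304) = -1.2544; [Au⁺] = 10^(-1.2544) ≈ 0.056 M.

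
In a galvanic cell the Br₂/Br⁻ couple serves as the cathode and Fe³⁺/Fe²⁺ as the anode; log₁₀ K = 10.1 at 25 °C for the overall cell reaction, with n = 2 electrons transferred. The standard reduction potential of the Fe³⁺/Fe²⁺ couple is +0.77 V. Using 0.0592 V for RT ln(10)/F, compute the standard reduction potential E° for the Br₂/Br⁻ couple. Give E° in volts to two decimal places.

+1.07 V

E°cell = (0.0592/n)·log K = (0.0592/2)(10.1) = +0.299 V.
Since Br₂/Br⁻ is the cathode and Fe³⁺/Fe²⁺ the anode, E°cell = E°(Br₂/Br⁻) − E°(Fe³⁺/Fe²⁺).
So E°(Br₂/Br⁻) = E°cell + E°(Fe³⁺/Fe²⁺) = +0.299 + (+0.77) = +1.07 V.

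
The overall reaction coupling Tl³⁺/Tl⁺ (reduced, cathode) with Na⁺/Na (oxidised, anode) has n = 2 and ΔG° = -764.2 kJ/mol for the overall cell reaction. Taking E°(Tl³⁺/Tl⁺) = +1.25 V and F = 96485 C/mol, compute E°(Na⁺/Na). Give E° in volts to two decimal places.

-2.71 V

E°cell = −ΔG°/(nF) = −(-764.2×10³)/((2)(96485)) = +3.960 V.
Since Tl³⁺/Tl⁺ is the cathode and Na⁺/Na the anode, E°cell = E°(Tl³⁺/Tl⁺) − E°(Na⁺/Na).
So E°(Na⁺/Na) = E°(Tl³⁺/Tl⁺) − E°cell = (+1.25) − (+3.960) = -2.71 V.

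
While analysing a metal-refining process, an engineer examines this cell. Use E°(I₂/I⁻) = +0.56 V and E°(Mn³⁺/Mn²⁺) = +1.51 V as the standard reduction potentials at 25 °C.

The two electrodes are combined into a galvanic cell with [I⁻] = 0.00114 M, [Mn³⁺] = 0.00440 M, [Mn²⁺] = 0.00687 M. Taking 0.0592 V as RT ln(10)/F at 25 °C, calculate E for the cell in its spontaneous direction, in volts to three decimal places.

Mn³⁺/Mn²⁺ is the cathode (higher E°), I₂/I⁻ the anode: E°cell = +1.51 − (+0.56) = +0.95 V, n = 2.
Overall: 2 Mn³⁺(aq) + 2 I⁻(aq) → 2 Mn²⁺(aq) + I₂(s)
Q = [Mn²⁺]^2 / ([Mn³⁺]^2·[I⁻]^2); log Q = 6.273.
E = E° − (0.0592/n) log Q = +0.95 − (0.0592/2)(6.273) = +0.764 V.

+0.764 V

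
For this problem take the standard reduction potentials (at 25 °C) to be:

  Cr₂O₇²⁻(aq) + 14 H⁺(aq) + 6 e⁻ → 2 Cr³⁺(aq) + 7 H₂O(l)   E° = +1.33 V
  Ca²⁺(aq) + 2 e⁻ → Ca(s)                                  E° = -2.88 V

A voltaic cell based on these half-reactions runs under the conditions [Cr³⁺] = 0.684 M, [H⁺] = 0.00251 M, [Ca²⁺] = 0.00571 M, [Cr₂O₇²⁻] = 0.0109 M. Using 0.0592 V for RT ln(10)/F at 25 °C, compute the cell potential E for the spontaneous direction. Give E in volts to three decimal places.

+3.901 V

Cr₂O₇²⁻/Cr³⁺ is the cathode (higher E°), Ca²⁺/Ca the anode: E°cell = +1.33 − (-2.88) = +4.21 V, n = 6.
Overall: Cr₂O₇²⁻(aq) + 14 H⁺(aq) + 3 Ca(s) → 2 Cr³⁺(aq) + 7 H₂O(l) + 3 Ca²⁺(aq)
Q = [Cr³⁺]^2·[Ca²⁺]^3 / ([Cr₂O₇²⁻]·[H⁺]^14); log Q = 31.307.
E = E° − (0.0592/n) log Q = +4.21 − (0.0592/6)(31.307) = +3.901 V.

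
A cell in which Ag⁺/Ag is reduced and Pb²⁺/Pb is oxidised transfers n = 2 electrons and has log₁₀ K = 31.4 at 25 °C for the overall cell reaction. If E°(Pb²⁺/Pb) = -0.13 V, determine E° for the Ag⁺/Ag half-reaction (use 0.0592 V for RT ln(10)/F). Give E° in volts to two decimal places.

E°cell = (0.0592/n)·log K = (0.0592/2)(31.4) = +0.929 V.
Since Ag⁺/Ag is the cathode and Pb²⁺/Pb the anode, E°cell = E°(Ag⁺/Ag) − E°(Pb²⁺/Pb).
So E°(Ag⁺/Ag) = E°cell + E°(Pb²⁺/Pb) = +0.929 + (-0.13) = +0.80 V.

+0.80 V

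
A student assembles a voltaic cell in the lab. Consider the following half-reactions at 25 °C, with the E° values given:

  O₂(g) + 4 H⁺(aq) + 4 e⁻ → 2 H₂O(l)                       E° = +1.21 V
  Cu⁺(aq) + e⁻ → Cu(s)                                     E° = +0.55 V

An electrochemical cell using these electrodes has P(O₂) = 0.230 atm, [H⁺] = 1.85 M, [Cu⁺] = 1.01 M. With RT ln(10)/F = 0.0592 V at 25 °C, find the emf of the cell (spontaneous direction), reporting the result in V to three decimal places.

+0.666 V

O₂/H₂O is the cathode (higher E°), Cu⁺/Cu the anode: E°cell = +1.21 − (+0.55) = +0.66 V, n = 4.
Overall: O₂(g) + 4 H⁺(aq) + 4 Cu(s) → 2 H₂O(l) + 4 Cu⁺(aq)
Q = [Cu⁺]^4 / (P(O₂)·[H⁺]^4); log Q = -0.413.
E = E° − (0.0592/n) log Q = +0.66 − (0.0592/4)(-0.413) = +0.666 V.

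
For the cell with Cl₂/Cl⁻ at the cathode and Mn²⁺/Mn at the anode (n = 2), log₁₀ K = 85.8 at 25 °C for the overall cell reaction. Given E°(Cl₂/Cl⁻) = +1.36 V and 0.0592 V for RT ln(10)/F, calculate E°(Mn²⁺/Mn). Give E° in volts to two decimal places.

E°cell = (0.0592/n)·log K = (0.0592/2)(85.8) = +2.540 V.
Since Cl₂/Cl⁻ is the cathode and Mn²⁺/Mn the anode, E°cell = E°(Cl₂/Cl⁻) − E°(Mn²⁺/Mn).
So E°(Mn²⁺/Mn) = E°(Cl₂/Cl⁻) − E°cell = (+1.36) − (+2.540) = -1.18 V.

-1.18 V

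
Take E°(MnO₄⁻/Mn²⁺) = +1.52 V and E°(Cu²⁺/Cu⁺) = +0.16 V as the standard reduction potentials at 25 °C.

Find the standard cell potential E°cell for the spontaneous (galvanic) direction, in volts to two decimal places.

The MnO₄⁻/Mn²⁺ couple has the higher reduction potential, so it is the cathode; Cu²⁺/Cu⁺ is oxidised at the anode.
E°cell = E°(cathode) − E°(anode) = (+1.52) − (+0.16) = +1.36 V.

+1.36 V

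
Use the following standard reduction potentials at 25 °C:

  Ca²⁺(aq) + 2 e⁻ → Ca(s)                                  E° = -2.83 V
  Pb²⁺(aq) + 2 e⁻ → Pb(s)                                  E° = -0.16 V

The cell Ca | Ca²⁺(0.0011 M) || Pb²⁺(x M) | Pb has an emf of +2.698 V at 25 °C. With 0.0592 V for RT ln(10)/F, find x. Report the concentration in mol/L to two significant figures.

Pb²⁺/Pb is the cathode, Ca²⁺/Ca the anode: E°cell = +2.67 V, n = 2.
Overall reaction: Pb²⁺(aq) + Ca(s) → Pb(s) + Ca²⁺(aq); Q = [Ca²⁺]^1/[Pb²⁺]^1.
From E = E° − (0.0592/n) log Q: log Q = (E° − E)·n/0.0592 = (+2.67 − (+2.698))·2/0.0592 = -0.9459.
So 1·log[Pb²⁺] = 1·log(0.0011) − log Q = -2.9586 − (-0.9459) = -2.0127; [Pb²⁺] = 10^(-2.0127) ≈ 0.0097 M.

0.0097 M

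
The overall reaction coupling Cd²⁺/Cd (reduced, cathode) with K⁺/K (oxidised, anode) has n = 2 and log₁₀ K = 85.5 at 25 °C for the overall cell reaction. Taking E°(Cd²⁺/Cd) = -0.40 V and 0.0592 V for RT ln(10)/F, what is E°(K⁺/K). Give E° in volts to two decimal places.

-2.93 V

E°cell = (0.0592/n)·log K = (0.0592/2)(85.5) = +2.531 V.
Since Cd²⁺/Cd is the cathode and K⁺/K the anode, E°cell = E°(Cd²⁺/Cd) − E°(K⁺/K).
So E°(K⁺/K) = E°(Cd²⁺/Cd) − E°cell = (-0.40) − (+2.531) = -2.93 V.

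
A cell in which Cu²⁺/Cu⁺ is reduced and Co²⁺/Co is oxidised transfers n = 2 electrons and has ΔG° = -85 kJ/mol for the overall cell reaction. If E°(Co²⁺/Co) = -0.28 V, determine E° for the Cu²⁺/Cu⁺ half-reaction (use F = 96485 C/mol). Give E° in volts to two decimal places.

E°cell = −ΔG°/(nF) = −(-85×10³)/((2)(96485)) = +0.440 V.
Since Cu²⁺/Cu⁺ is the cathode and Co²⁺/Co the anode, E°cell = E°(Cu²⁺/Cu⁺) − E°(Co²⁺/Co).
So E°(Cu²⁺/Cu⁺) = E°cell + E°(Co²⁺/Co) = +0.440 + (-0.28) = +0.16 V.

+0.16 V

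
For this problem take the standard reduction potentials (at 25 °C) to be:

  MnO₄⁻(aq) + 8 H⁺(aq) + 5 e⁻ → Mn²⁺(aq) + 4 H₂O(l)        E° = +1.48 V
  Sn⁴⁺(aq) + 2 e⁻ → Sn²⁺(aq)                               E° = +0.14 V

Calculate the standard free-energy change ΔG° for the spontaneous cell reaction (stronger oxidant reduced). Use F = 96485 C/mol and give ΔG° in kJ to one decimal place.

MnO₄⁻/Mn²⁺ (E° = +1.48 V) is the cathode; Sn⁴⁺/Sn²⁺ (E° = +0.14 V) is the anode, so E°cell = +1.34 V.
Balancing electrons gives n = 10 (lcm of 5 and 2).
ΔG° = −nFE° = −(10)(96485)(+1.34) = -1,292,899 J = -1292.9 kJ.

-1292.9 kJ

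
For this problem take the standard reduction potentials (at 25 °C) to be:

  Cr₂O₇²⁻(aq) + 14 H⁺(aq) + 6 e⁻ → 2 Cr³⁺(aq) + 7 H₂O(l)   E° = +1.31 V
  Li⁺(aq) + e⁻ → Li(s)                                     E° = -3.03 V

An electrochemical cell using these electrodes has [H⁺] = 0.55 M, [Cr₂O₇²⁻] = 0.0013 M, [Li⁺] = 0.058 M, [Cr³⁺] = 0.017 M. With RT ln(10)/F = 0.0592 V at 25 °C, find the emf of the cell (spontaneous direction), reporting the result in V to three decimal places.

Cr₂O₇²⁻/Cr³⁺ is the cathode (higher E°), Li⁺/Li the anode: E°cell = +1.31 − (-3.03) = +4.34 V, n = 6.
Overall: Cr₂O₇²⁻(aq) + 14 H⁺(aq) + 6 Li(s) → 2 Cr³⁺(aq) + 7 H₂O(l) + 6 Li⁺(aq)
Q = [Cr³⁺]^2·[Li⁺]^6 / ([Cr₂O₇²⁻]·[H⁺]^14); log Q = -4.438.
E = E° − (0.0592/n) log Q = +4.34 − (0.0592/6)(-4.438) = +4.384 V.

+4.384 V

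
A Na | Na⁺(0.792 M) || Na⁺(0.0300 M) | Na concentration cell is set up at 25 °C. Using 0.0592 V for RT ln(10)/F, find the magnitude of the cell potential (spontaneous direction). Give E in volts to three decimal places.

+0.084 V

For a concentration cell E°cell = 0. The 0.792 M side is the cathode (reduction is favoured where [Na⁺] is higher).
With n = 1, E = −(0.0592/1) log([Na⁺]ₐₙ/[Na⁺]꜀ₐₜ) = −(0.0592/1) log(0.03/0.792) = −(0.0592/1)(-1.422) = +0.084 V.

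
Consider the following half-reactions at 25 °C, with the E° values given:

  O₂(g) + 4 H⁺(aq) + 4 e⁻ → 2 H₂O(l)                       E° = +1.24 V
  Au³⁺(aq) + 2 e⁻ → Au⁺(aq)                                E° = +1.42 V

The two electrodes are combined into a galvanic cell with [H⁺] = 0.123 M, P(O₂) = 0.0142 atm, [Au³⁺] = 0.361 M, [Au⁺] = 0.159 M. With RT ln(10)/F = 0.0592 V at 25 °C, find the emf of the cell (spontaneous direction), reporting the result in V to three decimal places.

+0.272 V

Au³⁺/Au⁺ is the cathode (higher E°), O₂/H₂O the anode: E°cell = +1.42 − (+1.24) = +0.18 V, n = 4.
Overall: 2 Au³⁺(aq) + 2 H₂O(l) → 2 Au⁺(aq) + O₂(g) + 4 H⁺(aq)
Q = [Au⁺]^2·P(O₂)·[H⁺]^4 / ([Au³⁺]^2); log Q = -6.200.
E = E° − (0.0592/n) log Q = +0.18 − (0.0592/4)(-6.200) = +0.272 V.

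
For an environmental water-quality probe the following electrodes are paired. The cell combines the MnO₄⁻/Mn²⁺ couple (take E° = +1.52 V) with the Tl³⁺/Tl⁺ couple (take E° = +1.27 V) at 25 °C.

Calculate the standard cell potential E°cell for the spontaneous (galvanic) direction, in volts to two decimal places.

+0.25 V

The MnO₄⁻/Mn²⁺ couple has the higher reduction potential, so it is the cathode; Tl³⁺/Tl⁺ is oxidised at the anode.
E°cell = E°(cathode) − E°(anode) = (+1.52) − (+1.27) = +0.25 V.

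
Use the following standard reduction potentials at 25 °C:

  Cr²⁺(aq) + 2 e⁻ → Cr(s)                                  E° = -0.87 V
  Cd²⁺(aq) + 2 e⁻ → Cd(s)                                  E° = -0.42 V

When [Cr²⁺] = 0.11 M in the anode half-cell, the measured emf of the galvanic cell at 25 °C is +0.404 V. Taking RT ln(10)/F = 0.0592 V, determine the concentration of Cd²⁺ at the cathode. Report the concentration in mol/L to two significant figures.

Cd²⁺/Cd is the cathode, Cr²⁺/Cr the anode: E°cell = +0.45 V, n = 2.
Overall reaction: Cd²⁺(aq) + Cr(s) → Cd(s) + Cr²⁺(aq); Q = [Cr²⁺]^1/[Cd²⁺]^1.
From E = E° − (0.0592/n) log Q: log Q = (E° − E)·n/0.0592 = (+0.45 − (+0.404))·2/0.0592 = 1.5541.
So 1·log[Cd²⁺] = 1·log(0.11) − log Q = -0.9586 − (1.5541) = -2.5127; [Cd²⁺] = 10^(-2.5127) ≈ 0.0031 M.

0.0031 M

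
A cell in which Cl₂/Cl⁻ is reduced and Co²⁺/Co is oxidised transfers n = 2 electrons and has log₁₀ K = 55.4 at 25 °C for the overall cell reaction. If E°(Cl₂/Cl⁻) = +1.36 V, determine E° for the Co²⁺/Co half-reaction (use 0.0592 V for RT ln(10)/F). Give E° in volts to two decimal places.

-0.28 V

E°cell = (0.0592/n)·log K = (0.0592/2)(55.4) = +1.640 V.
Since Cl₂/Cl⁻ is the cathode and Co²⁺/Co the anode, E°cell = E°(Cl₂/Cl⁻) − E°(Co²⁺/Co).
So E°(Co²⁺/Co) = E°(Cl₂/Cl⁻) − E°cell = (+1.36) − (+1.640) = -0.28 V.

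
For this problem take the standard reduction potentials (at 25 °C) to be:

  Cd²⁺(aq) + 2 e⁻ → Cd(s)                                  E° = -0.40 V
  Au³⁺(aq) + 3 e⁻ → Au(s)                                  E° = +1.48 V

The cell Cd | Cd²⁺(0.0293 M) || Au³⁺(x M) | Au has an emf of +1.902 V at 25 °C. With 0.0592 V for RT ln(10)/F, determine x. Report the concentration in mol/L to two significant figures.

0.065 M

Au³⁺/Au is the cathode, Cd²⁺/Cd the anode: E°cell = +1.88 V, n = 6.
Overall reaction: 2 Au³⁺(aq) + 3 Cd(s) → 2 Au(s) + 3 Cd²⁺(aq); Q = [Cd²⁺]^3/[Au³⁺]^2.
From E = E° − (0.0592/n) log Q: log Q = (E° − E)·n/0.0592 = (+1.88 − (+1.902))·6/0.0592 = -2.2297.
So 2·log[Au³⁺] = 3·log(0.0293) − log Q = -4.5994 − (-2.2297) = -2.3697; log[Au³⁺] = -2.3697 / 2 = -1.1848; [Au³⁺] = 10^(-1.1848) ≈ 0.065 M.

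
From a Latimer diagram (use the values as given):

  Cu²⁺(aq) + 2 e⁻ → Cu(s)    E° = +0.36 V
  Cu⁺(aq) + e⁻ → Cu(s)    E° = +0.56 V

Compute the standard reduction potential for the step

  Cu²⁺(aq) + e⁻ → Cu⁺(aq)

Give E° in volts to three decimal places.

Sequential free energies add, so n₃E°₃ = n₁E°₁ + n₂E°₂.
With n₃ = 2, and the known step contributing 1×(+0.56) V, the unknown satisfies 1·E° = 2×(+0.36) − 1×(+0.56) = +0.160.
E° = +0.160 / 1 = +0.160 V.

+0.160 V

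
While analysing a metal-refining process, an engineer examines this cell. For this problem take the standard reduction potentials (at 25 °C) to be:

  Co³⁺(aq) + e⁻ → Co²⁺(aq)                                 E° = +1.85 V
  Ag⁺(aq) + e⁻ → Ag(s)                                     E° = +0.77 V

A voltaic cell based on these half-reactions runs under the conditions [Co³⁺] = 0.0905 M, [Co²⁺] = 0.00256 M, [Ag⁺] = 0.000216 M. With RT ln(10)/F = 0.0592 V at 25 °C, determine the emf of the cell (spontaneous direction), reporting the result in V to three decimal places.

Co³⁺/Co²⁺ is the cathode (higher E°), Ag⁺/Ag the anode: E°cell = +1.85 − (+0.77) = +1.08 V, n = 1.
Overall: Co³⁺(aq) + Ag(s) → Co²⁺(aq) + Ag⁺(aq)
Q = [Co²⁺]·[Ag⁺] / ([Co³⁺]); log Q = -5.214.
E = E° − (0.0592/n) log Q = +1.08 − (0.0592/1)(-5.214) = +1.389 V.

+1.389 V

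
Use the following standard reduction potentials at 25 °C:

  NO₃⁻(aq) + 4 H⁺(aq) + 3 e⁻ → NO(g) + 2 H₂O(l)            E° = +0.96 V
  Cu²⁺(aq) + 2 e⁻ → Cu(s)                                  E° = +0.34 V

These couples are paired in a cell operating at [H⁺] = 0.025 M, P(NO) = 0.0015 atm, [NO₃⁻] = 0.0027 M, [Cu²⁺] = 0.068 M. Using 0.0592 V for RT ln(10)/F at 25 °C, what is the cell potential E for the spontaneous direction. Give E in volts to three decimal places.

+0.533 V

NO₃⁻/NO is the cathode (higher E°), Cu²⁺/Cu the anode: E°cell = +0.96 − (+0.34) = +0.62 V, n = 6.
Overall: 2 NO₃⁻(aq) + 8 H⁺(aq) + 3 Cu(s) → 2 NO(g) + 4 H₂O(l) + 3 Cu²⁺(aq)
Q = P(NO)^2·[Cu²⁺]^3 / ([NO₃⁻]^2·[H⁺]^8); log Q = 8.803.
E = E° − (0.0592/n) log Q = +0.62 − (0.0592/6)(8.803) = +0.533 V.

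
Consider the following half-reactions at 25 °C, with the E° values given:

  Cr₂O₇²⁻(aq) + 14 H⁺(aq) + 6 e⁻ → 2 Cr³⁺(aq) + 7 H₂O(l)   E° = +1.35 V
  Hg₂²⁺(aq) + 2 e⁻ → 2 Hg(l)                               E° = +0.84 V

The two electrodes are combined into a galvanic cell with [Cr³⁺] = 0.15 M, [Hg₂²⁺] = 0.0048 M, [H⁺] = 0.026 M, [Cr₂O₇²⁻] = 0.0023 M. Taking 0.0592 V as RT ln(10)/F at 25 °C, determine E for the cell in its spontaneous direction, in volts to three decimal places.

+0.350 V

Cr₂O₇²⁻/Cr³⁺ is the cathode (higher E°), Hg₂²⁺/Hg the anode: E°cell = +1.35 − (+0.84) = +0.51 V, n = 6.
Overall: Cr₂O₇²⁻(aq) + 14 H⁺(aq) + 6 Hg(l) → 2 Cr³⁺(aq) + 7 H₂O(l) + 3 Hg₂²⁺(aq)
Q = [Cr³⁺]^2·[Hg₂²⁺]^3 / ([Cr₂O₇²⁻]·[H⁺]^14); log Q = 16.225.
E = E° − (0.0592/n) log Q = +0.51 − (0.0592/6)(16.225) = +0.350 V.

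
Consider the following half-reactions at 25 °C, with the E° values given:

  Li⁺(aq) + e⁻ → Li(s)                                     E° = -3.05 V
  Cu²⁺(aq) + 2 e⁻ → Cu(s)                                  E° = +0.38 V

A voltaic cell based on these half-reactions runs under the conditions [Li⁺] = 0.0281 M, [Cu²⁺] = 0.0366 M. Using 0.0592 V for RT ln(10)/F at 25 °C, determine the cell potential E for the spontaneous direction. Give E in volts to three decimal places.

Cu²⁺/Cu is the cathode (higher E°), Li⁺/Li the anode: E°cell = +0.38 − (-3.05) = +3.43 V, n = 2.
Overall: Cu²⁺(aq) + 2 Li(s) → Cu(s) + 2 Li⁺(aq)
Q = [Li⁺]^2 / ([Cu²⁺]); log Q = -1.666.
E = E° − (0.0592/n) log Q = +3.43 − (0.0592/2)(-1.666) = +3.479 V.

+3.479 V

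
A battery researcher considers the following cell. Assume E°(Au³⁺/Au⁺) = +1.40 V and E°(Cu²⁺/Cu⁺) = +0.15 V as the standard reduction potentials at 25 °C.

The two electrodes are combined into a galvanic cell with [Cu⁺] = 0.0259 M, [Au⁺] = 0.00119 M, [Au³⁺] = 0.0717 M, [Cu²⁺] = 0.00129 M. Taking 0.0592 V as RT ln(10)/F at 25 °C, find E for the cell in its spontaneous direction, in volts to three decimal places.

Au³⁺/Au⁺ is the cathode (higher E°), Cu²⁺/Cu⁺ the anode: E°cell = +1.40 − (+0.15) = +1.25 V, n = 2.
Overall: Au³⁺(aq) + 2 Cu⁺(aq) → Au⁺(aq) + 2 Cu²⁺(aq)
Q = [Au⁺]·[Cu²⁺]^2 / ([Au³⁺]·[Cu⁺]^2); log Q = -4.385.
E = E° − (0.0592/n) log Q = +1.25 − (0.0592/2)(-4.385) = +1.380 V.

+1.380 V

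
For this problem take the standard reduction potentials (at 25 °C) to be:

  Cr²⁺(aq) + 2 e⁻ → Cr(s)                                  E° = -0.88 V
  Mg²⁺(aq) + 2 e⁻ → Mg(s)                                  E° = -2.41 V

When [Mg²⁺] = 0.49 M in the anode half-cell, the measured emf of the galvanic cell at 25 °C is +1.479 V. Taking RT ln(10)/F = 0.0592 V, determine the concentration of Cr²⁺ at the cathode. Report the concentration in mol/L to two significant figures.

0.0093 M

Cr²⁺/Cr is the cathode, Mg²⁺/Mg the anode: E°cell = +1.53 V, n = 2.
Overall reaction: Cr²⁺(aq) + Mg(s) → Cr(s) + Mg²⁺(aq); Q = [Mg²⁺]^1/[Cr²⁺]^1.
From E = E° − (0.0592/n) log Q: log Q = (E° − E)·n/0.0592 = (+1.53 − (+1.479))·2/0.0592 = 1.7230.
So 1·log[Cr²⁺] = 1·log(0.49) − log Q = -0.3098 − (1.7230) = -2.0328; [Cr²⁺] = 10^(-2.0328) ≈ 0.0093 M.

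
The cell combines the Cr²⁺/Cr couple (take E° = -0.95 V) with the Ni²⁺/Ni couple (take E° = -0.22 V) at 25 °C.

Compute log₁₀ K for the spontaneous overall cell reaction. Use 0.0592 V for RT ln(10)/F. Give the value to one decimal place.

24.7

Cathode: Ni²⁺/Ni; anode: Cr²⁺/Cr. E°cell = +0.73 V, n = 2.
log K = nE°cell / 0.0592 = (2)(+0.73) / 0.0592 = 24.7.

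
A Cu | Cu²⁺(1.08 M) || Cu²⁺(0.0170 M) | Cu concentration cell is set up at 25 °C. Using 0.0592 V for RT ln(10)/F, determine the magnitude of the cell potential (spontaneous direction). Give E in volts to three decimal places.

+0.053 V

For a concentration cell E°cell = 0. The 1.08 M side is the cathode (reduction is favoured where [Cu²⁺] is higher).
With n = 2, E = −(0.0592/2) log([Cu²⁺]ₐₙ/[Cu²⁺]꜀ₐₜ) = −(0.0592/2) log(0.017/1.08) = −(0.0592/2)(-1.803) = +0.053 V.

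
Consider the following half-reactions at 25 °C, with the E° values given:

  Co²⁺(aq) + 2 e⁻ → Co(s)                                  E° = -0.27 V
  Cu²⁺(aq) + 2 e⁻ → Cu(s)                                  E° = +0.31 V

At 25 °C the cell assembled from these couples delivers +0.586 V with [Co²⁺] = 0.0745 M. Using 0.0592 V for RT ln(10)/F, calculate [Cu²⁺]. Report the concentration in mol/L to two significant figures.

Cu²⁺/Cu is the cathode, Co²⁺/Co the anode: E°cell = +0.58 V, n = 2.
Overall reaction: Cu²⁺(aq) + Co(s) → Cu(s) + Co²⁺(aq); Q = [Co²⁺]^1/[Cu²⁺]^1.
From E = E° − (0.0592/n) log Q: log Q = (E° − E)·n/0.0592 = (+0.58 − (+0.586))·2/0.0592 = -0.2027.
So 1·log[Cu²⁺] = 1·log(0.0745) − log Q = -1.1278 − (-0.2027) = -0.9251; [Cu²⁺] = 10^(-0.9251) ≈ 0.12 M.

0.12 M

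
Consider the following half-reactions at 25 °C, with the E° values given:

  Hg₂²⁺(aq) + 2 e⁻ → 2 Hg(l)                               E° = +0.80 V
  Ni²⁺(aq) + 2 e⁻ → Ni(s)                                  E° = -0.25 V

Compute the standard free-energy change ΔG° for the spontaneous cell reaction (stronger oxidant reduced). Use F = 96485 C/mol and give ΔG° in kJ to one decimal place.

Hg₂²⁺/Hg (E° = +0.80 V) is the cathode; Ni²⁺/Ni (E° = -0.25 V) is the anode, so E°cell = +1.05 V.
Balancing electrons gives n = 2 (lcm of 2 and 2).
ΔG° = −nFE° = −(2)(96485)(+1.05) = -202,618 J = -202.6 kJ.

-202.6 kJ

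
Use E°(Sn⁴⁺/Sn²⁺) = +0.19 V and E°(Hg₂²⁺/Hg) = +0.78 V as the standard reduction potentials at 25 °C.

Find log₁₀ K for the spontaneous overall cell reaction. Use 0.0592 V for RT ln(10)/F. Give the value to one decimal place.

19.9

Cathode: Hg₂²⁺/Hg; anode: Sn⁴⁺/Sn²⁺. E°cell = +0.59 V, n = 2.
log K = nE°cell / 0.0592 = (2)(+0.59) / 0.0592 = 19.9.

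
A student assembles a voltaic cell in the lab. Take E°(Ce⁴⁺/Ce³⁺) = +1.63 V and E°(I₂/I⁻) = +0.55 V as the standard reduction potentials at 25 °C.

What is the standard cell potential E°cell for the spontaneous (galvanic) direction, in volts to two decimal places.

+1.08 V

The Ce⁴⁺/Ce³⁺ couple has the higher reduction potential, so it is the cathode; I₂/I⁻ is oxidised at the anode.
E°cell = E°(cathode) − E°(anode) = (+1.63) − (+0.55) = +1.08 V.
Since E°cell > 0, the reaction is spontaneous under standard conditions.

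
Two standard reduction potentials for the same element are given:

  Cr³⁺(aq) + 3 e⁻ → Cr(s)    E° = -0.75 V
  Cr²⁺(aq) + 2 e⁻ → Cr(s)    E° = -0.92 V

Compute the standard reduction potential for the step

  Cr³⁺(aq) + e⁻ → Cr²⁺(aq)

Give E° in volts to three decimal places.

-0.410 V

Sequential free energies add, so n₃E°₃ = n₁E°₁ + n₂E°₂.
With n₃ = 3, and the known step contributing 2×(-0.92) V, the unknown satisfies 1·E° = 3×(-0.75) − 2×(-0.92) = -0.410.
E° = -0.410 / 1 = -0.410 V.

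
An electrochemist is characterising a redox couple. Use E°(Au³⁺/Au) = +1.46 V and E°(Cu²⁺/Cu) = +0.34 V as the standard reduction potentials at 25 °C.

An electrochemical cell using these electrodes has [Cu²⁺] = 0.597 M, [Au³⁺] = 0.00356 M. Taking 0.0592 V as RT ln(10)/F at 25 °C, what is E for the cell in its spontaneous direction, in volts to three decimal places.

Au³⁺/Au is the cathode (higher E°), Cu²⁺/Cu the anode: E°cell = +1.46 − (+0.34) = +1.12 V, n = 6.
Overall: 2 Au³⁺(aq) + 3 Cu(s) → 2 Au(s) + 3 Cu²⁺(aq)
Q = [Cu²⁺]^3 / ([Au³⁺]^2); log Q = 4.225.
E = E° − (0.0592/n) log Q = +1.12 − (0.0592/6)(4.225) = +1.078 V.

+1.078 V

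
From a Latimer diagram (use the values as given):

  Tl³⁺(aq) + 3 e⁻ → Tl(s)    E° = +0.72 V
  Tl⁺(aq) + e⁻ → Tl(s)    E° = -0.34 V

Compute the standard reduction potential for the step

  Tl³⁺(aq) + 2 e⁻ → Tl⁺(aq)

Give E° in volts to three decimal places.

Sequential free energies add, so n₃E°₃ = n₁E°₁ + n₂E°₂.
With n₃ = 3, and the known step contributing 1×(-0.34) V, the unknown satisfies 2·E° = 3×(+0.72) − 1×(-0.34) = +2.500.
E° = +2.500 / 2 = +1.250 V.

+1.250 V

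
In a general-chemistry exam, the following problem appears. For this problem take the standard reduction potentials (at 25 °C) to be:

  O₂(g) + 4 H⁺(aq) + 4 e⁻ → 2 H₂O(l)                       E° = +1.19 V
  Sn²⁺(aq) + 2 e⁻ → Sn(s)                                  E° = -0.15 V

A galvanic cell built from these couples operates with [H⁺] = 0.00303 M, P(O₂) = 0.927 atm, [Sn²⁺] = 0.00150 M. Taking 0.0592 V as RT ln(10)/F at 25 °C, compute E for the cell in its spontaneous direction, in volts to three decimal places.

+1.274 V

O₂/H₂O is the cathode (higher E°), Sn²⁺/Sn the anode: E°cell = +1.19 − (-0.15) = +1.34 V, n = 4.
Overall: O₂(g) + 4 H⁺(aq) + 2 Sn(s) → 2 H₂O(l) + 2 Sn²⁺(aq)
Q = [Sn²⁺]^2 / (P(O₂)·[H⁺]^4); log Q = 4.459.
E = E° − (0.0592/n) log Q = +1.34 − (0.0592/4)(4.459) = +1.274 V.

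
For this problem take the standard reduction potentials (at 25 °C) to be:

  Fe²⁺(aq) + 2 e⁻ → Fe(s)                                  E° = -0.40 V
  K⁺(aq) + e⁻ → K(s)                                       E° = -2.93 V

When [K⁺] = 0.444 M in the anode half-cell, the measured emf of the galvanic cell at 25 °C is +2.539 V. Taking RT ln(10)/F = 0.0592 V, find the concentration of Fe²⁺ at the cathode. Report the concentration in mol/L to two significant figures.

Fe²⁺/Fe is the cathode, K⁺/K the anode: E°cell = +2.53 V, n = 2.
Overall reaction: Fe²⁺(aq) + 2 K(s) → Fe(s) + 2 K⁺(aq); Q = [K⁺]^2/[Fe²⁺]^1.
From E = E° − (0.0592/n) log Q: log Q = (E° − E)·n/0.0592 = (+2.53 − (+2.539))·2/0.0592 = -0.3041.
So 1·log[Fe²⁺] = 2·log(0.444) − log Q = -0.7052 − (-0.3041) = -0.4011; [Fe²⁺] = 10^(-0.4011) ≈ 0.40 M.

0.40 M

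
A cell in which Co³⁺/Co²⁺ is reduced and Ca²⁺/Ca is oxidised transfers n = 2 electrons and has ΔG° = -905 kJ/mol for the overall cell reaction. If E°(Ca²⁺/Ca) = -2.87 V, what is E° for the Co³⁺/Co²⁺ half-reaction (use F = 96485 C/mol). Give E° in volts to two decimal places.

+1.82 V

E°cell = −ΔG°/(nF) = −(-905×10³)/((2)(96485)) = +4.690 V.
Since Co³⁺/Co²⁺ is the cathode and Ca²⁺/Ca the anode, E°cell = E°(Co³⁺/Co²⁺) − E°(Ca²⁺/Ca).
So E°(Co³⁺/Co²⁺) = E°cell + E°(Ca²⁺/Ca) = +4.690 + (-2.87) = +1.82 V.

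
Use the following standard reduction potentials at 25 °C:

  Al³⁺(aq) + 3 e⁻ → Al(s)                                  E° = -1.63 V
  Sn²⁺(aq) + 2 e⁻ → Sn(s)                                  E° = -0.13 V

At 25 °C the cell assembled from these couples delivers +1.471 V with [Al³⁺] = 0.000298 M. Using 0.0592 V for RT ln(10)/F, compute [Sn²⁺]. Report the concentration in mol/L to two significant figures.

Sn²⁺/Sn is the cathode, Al³⁺/Al the anode: E°cell = +1.50 V, n = 6.
Overall reaction: 3 Sn²⁺(aq) + 2 Al(s) → 3 Sn(s) + 2 Al³⁺(aq); Q = [Al³⁺]^2/[Sn²⁺]^3.
From E = E° − (0.0592/n) log Q: log Q = (E° − E)·n/0.0592 = (+1.50 − (+1.471))·6/0.0592 = 2.9392.
So 3·log[Sn²⁺] = 2·log(0.000298) − log Q = -7.0516 − (2.9392) = -9.9908; log[Sn²⁺] = -9.9908 / 3 = -3.3303; [Sn²⁺] = 10^(-3.3303) ≈ 0.00047 M.

0.00047 M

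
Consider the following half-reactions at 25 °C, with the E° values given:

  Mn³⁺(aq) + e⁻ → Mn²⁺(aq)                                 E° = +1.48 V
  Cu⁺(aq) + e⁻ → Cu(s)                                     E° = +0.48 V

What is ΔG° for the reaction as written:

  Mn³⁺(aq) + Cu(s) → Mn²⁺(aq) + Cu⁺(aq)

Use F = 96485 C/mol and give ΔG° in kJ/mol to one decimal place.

As written, Mn³⁺/Mn²⁺ is reduced (cathode) and Cu⁺/Cu is oxidised (anode), so E°cell = (+1.48) − (+0.48) = +1.00 V.
Balancing electrons gives n = 1.
ΔG° = −nFE° = −(1)(96485)(+1.00) = -96,485 J = -96.5 kJ/mol.

-96.5 kJ/mol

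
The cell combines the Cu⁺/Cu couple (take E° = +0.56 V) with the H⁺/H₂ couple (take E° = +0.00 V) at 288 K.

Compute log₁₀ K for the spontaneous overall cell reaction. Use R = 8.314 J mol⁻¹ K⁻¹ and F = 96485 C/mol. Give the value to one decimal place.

19.6

Cathode: Cu⁺/Cu; anode: H⁺/H₂. E°cell = (+0.56) − (+0.00) = +0.56 V, with n = 2.
ΔG° = −nFE° = −RT ln K, so ln K = nFE°/(RT) = (2)(96485)(+0.56) / ((8.314)(288)) = 45.131.
log₁₀ K = 45.131 / ln 10 = 19.6.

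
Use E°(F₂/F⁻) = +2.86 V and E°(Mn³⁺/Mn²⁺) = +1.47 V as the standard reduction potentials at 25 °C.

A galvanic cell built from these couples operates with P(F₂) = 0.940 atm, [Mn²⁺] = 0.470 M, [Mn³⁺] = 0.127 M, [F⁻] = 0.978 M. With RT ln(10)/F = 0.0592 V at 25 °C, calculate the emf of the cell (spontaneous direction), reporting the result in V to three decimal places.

F₂/F⁻ is the cathode (higher E°), Mn³⁺/Mn²⁺ the anode: E°cell = +2.86 − (+1.47) = +1.39 V, n = 2.
Overall: F₂(g) + 2 Mn²⁺(aq) → 2 F⁻(aq) + 2 Mn³⁺(aq)
Q = [F⁻]^2·[Mn³⁺]^2 / (P(F₂)·[Mn²⁺]^2); log Q = -1.129.
E = E° − (0.0592/n) log Q = +1.39 − (0.0592/2)(-1.129) = +1.423 V.

+1.423 V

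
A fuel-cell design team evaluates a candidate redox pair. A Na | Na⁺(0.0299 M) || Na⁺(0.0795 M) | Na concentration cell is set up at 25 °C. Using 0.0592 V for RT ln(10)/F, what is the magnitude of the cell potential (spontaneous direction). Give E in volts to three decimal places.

For a concentration cell E°cell = 0. The 0.0795 M side is the cathode (reduction is favoured where [Na⁺] is higher).
With n = 1, E = −(0.0592/1) log([Na⁺]ₐₙ/[Na⁺]꜀ₐₜ) = −(0.0592/1) log(0.0299/0.0795) = −(0.0592/1)(-0.425) = +0.025 V.

+0.025 V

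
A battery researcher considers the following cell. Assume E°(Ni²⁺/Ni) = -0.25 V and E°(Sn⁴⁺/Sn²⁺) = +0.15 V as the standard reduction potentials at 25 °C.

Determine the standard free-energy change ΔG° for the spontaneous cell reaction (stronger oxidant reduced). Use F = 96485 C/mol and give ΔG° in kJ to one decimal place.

-77.2 kJ

Sn⁴⁺/Sn²⁺ (E° = +0.15 V) is the cathode; Ni²⁺/Ni (E° = -0.25 V) is the anode, so E°cell = +0.40 V.
Balancing electrons gives n = 2 (lcm of 2 and 2).
ΔG° = −nFE° = −(2)(96485)(+0.40) = -77,188 J = -77.2 kJ.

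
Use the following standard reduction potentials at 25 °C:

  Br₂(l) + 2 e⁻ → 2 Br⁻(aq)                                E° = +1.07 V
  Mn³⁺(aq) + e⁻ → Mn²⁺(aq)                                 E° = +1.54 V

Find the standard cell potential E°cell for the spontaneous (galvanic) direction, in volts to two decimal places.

The Mn³⁺/Mn²⁺ couple has the higher reduction potential, so it is the cathode; Br₂/Br⁻ is oxidised at the anode.
E°cell = E°(cathode) − E°(anode) = (+1.54) − (+1.07) = +0.47 V.

+0.47 V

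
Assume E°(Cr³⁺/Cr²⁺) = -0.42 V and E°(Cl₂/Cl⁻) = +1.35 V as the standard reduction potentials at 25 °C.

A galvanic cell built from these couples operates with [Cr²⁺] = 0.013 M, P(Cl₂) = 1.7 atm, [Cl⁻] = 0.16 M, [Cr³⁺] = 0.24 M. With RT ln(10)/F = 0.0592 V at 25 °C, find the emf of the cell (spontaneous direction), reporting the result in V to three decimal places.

+1.749 V

Cl₂/Cl⁻ is the cathode (higher E°), Cr³⁺/Cr²⁺ the anode: E°cell = +1.35 − (-0.42) = +1.77 V, n = 2.
Overall: Cl₂(g) + 2 Cr²⁺(aq) → 2 Cl⁻(aq) + 2 Cr³⁺(aq)
Q = [Cl⁻]^2·[Cr³⁺]^2 / (P(Cl₂)·[Cr²⁺]^2); log Q = 0.710.
E = E° − (0.0592/n) log Q = +1.77 − (0.0592/2)(0.710) = +1.749 V.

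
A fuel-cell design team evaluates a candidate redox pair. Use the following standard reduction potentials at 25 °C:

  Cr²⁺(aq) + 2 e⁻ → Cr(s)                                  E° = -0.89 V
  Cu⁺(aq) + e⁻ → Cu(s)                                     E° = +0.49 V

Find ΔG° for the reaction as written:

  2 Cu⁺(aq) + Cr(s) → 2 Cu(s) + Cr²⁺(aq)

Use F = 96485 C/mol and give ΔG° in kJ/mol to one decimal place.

-266.3 kJ/mol

As written, Cu⁺/Cu is reduced (cathode) and Cr²⁺/Cr is oxidised (anode), so E°cell = (+0.49) − (-0.89) = +1.38 V.
Balancing electrons gives n = 2.
ΔG° = −nFE° = −(2)(96485)(+1.38) = -266,299 J = -266.3 kJ/mol.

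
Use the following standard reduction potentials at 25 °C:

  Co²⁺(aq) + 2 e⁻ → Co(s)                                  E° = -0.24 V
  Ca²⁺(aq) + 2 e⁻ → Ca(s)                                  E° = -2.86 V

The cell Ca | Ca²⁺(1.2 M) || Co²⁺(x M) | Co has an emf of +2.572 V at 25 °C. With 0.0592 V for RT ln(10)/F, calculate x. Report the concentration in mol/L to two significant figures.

Co²⁺/Co is the cathode, Ca²⁺/Ca the anode: E°cell = +2.62 V, n = 2.
Overall reaction: Co²⁺(aq) + Ca(s) → Co(s) + Ca²⁺(aq); Q = [Ca²⁺]^1/[Co²⁺]^1.
From E = E° − (0.0592/n) log Q: log Q = (E° − E)·n/0.0592 = (+2.62 − (+2.572))·2/0.0592 = 1.6216.
So 1·log[Co²⁺] = 1·log(1.2) − log Q = 0.0792 − (1.6216) = -1.5424; [Co²⁺] = 10^(-1.5424) ≈ 0.029 M.

0.029 M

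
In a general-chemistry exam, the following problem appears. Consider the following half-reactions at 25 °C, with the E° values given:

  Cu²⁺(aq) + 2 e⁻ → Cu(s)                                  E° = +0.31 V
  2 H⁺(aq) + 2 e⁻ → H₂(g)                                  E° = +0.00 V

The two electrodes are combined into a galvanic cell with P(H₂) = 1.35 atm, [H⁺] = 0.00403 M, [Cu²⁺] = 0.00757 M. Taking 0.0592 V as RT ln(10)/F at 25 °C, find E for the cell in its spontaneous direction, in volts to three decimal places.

+0.393 V

Cu²⁺/Cu is the cathode (higher E°), H⁺/H₂ the anode: E°cell = +0.31 − (+0.00) = +0.31 V, n = 2.
Overall: Cu²⁺(aq) + H₂(g) → Cu(s) + 2 H⁺(aq)
Q = [H⁺]^2 / ([Cu²⁺]·P(H₂)); log Q = -2.799.
E = E° − (0.0592/n) log Q = +0.31 − (0.0592/2)(-2.799) = +0.393 V.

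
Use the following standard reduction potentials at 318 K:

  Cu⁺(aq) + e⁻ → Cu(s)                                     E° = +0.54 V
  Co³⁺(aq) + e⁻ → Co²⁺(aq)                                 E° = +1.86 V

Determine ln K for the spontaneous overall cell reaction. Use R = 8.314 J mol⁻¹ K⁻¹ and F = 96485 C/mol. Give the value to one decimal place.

Cathode: Co³⁺/Co²⁺; anode: Cu⁺/Cu. E°cell = (+1.86) − (+0.54) = +1.32 V, with n = 1.
ΔG° = −nFE° = −RT ln K, so ln K = nFE°/(RT) = (1)(96485)(+1.32) / ((8.314)(318)) = 48.172.

48.2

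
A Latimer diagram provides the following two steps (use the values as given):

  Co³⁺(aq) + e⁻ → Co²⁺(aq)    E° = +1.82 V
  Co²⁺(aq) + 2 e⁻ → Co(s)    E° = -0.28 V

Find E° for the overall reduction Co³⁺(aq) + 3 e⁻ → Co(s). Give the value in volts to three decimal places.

+0.420 V

Standard free energies of sequential steps add: ΔG°₃ = ΔG°₁ + ΔG°₂, so n₃E°₃ = n₁E°₁ + n₂E°₂.
E°₃ = (1×+1.82 + 2×-0.28) / 3 = (+1.260) / 3 = +0.420 V.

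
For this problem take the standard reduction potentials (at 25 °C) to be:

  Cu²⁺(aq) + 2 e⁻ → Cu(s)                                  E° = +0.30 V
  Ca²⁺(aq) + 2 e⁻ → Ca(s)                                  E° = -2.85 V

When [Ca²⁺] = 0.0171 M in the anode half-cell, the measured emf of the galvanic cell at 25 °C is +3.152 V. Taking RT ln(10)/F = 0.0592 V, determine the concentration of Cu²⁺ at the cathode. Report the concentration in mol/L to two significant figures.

Cu²⁺/Cu is the cathode, Ca²⁺/Ca the anode: E°cell = +3.15 V, n = 2.
Overall reaction: Cu²⁺(aq) + Ca(s) → Cu(s) + Ca²⁺(aq); Q = [Ca²⁺]^1/[Cu²⁺]^1.
From E = E° − (0.0592/n) log Q: log Q = (E° − E)·n/0.0592 = (+3.15 − (+3.152))·2/0.0592 = -0.0676.
So 1·log[Cu²⁺] = 1·log(0.0171) − log Q = -1.7670 − (-0.0676) = -1.6994; [Cu²⁺] = 10^(-1.6994) ≈ 0.020 M.

0.020 M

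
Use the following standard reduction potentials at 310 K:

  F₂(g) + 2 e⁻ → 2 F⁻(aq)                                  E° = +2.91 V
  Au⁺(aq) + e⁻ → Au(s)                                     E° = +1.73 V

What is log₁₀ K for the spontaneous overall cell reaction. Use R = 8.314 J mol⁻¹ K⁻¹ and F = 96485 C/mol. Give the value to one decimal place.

Cathode: F₂/F⁻; anode: Au⁺/Au. E°cell = (+2.91) − (+1.73) = +1.18 V, with n = 2.
ΔG° = −nFE° = −RT ln K, so ln K = nFE°/(RT) = (2)(96485)(+1.18) / ((8.314)(310)) = 88.349.
log₁₀ K = 88.349 / ln 10 = 38.4.

38.4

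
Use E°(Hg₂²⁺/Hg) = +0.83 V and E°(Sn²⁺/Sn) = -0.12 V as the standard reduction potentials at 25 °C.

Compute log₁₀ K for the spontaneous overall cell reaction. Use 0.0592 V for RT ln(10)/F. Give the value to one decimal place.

Cathode: Hg₂²⁺/Hg; anode: Sn²⁺/Sn. E°cell = +0.95 V, n = 2.
log K = nE°cell / 0.0592 = (2)(+0.95) / 0.0592 = 32.1.

32.1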